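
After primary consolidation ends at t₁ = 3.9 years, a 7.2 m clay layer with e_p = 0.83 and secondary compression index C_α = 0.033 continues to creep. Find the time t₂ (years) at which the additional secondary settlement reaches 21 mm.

S_s = C_α·H/(1+e_p)·log₁₀(t₂/t₁) ⇒ log₁₀(t₂/t₁) = S_s·(1+e_p)/(C_α·H).
log₁₀(t₂/t₁) = 0.021 × (1+0.83) / (0.033×7.2) = 0.1617
t₂ = t₁ × 10^0.1617 = 3.9 × 1.451 = 5.66 years

t₂ ≈ 5.66 years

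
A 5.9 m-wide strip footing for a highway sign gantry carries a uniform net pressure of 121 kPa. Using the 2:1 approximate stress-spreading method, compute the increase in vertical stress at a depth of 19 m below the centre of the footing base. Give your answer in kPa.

Δσ_z ≈ 28.7 kPa

By the 2:1 method the load spreads at 1 horizontal : 2 vertical, so at depth z the loaded area has grown by z in each plan dimension:
Δσ = qB/(B+z) = 121×5.9/(5.9+19) = 28.671 kPa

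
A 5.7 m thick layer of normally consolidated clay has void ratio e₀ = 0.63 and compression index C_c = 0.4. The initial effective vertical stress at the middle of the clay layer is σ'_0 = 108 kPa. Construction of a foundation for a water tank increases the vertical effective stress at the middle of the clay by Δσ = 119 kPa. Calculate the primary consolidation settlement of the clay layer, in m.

Final effective stress: σ'_f = σ'_0 + Δσ = 108 + 119 = 227 kPa.
Normally consolidated clay, so the full stress increment lies on the virgin compression line:
S_c = C_c·H/(1+e₀)·log₁₀(σ'_f/σ'_0) = 0.4×5.7/(1+0.63)×log₁₀(227/108)
    = 1.3988 × 0.3226 = 0.4513 m

S_c ≈ 0.451 m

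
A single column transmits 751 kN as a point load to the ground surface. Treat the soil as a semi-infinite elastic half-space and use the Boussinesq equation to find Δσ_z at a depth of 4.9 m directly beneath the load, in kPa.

Δσ_z ≈ 14.9 kPa

Boussinesq vertical stress below a point load on an elastic half-space:
Δσ_z = 3P/(2πz²) · [1 + (r/z)²]^(−5/2)
r/z = 0/4.9 = 0; [1+(r/z)²]^(−5/2) = 1.
Δσ_z = 3×751/(2π×4.9²) × 1 = 14.934 × 1 = 14.93 kPa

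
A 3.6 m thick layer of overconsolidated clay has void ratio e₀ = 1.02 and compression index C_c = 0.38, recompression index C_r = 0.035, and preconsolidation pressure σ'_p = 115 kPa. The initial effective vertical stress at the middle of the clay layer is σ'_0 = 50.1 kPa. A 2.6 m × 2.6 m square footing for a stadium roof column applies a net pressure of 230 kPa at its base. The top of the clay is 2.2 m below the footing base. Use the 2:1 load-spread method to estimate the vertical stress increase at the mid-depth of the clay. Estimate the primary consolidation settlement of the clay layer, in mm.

S_c ≈ 14.6 mm

Mid-depth of clay below the footing base: z = 2.2 + 3.6/2 = 4 m.
Stress increase at mid-clay by the 2:1 spreading method:
Δσ = qBL/((B+z)(L+z)) = 230×2.6×2.6/((2.6+4)(2.6+4)) = 35.693 kPa
Final effective stress: σ'_f = 50.1 + 35.693 = 85.793 kPa.
σ'_f = 85.793 ≤ σ'_p = 115 kPa, so the clay remains overconsolidated and only the recompression index applies:
S_c = C_r·H/(1+e₀)·log₁₀(σ'_f/σ'_0) = 0.035×3.6/2.02×log₁₀(85.793/50.1)
    = 0.062377 × 0.23361 = 0.01457 m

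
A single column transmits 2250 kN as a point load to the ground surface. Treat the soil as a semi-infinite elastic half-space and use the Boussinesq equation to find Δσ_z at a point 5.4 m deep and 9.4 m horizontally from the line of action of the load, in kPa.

Δσ_z ≈ 1.13 kPa

Boussinesq vertical stress below a point load on an elastic half-space:
Δσ_z = 3P/(2πz²) · [1 + (r/z)²]^(−5/2)
r/z = 9.4/5.4 = 1.7407; [1+(r/z)²]^(−5/2) = 0.030668.
Δσ_z = 3×2250/(2π×5.4²) × 0.030668 = 36.841 × 0.030668 = 1.13 kPa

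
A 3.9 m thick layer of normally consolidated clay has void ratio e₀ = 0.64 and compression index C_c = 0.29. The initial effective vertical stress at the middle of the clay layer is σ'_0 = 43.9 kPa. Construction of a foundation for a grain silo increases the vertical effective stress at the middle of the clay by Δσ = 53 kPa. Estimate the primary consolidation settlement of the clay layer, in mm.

S_c ≈ 237 mm

Final effective stress: σ'_f = σ'_0 + Δσ = 43.9 + 53 = 96.9 kPa.
Normally consolidated clay, so the full stress increment lies on the virgin compression line:
S_c = C_c·H/(1+e₀)·log₁₀(σ'_f/σ'_0) = 0.29×3.9/(1+0.64)×log₁₀(96.9/43.9)
    = 0.68963 × 0.34386 = 0.2371 m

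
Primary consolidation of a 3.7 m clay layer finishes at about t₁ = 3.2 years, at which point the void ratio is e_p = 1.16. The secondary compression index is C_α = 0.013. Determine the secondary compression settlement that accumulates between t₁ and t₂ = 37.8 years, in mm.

Secondary compression: S_s = C_α·H/(1+e_p)·log₁₀(t₂/t₁)
S_s = 0.013×3.7/(1+1.16)×log₁₀(37.8/3.2)
    = 0.02227 × 1.072 = 0.02388 m

S_s ≈ 23.9 mm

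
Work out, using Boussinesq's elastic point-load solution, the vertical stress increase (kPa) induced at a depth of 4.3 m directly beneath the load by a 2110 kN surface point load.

Boussinesq vertical stress below a point load on an elastic half-space:
Δσ_z = 3P/(2πz²) · [1 + (r/z)²]^(−5/2)
r/z = 0/4.3 = 0; [1+(r/z)²]^(−5/2) = 1.
Δσ_z = 3×2110/(2π×4.3²) × 1 = 54.486 × 1 = 54.49 kPa

Δσ_z ≈ 54.5 kPa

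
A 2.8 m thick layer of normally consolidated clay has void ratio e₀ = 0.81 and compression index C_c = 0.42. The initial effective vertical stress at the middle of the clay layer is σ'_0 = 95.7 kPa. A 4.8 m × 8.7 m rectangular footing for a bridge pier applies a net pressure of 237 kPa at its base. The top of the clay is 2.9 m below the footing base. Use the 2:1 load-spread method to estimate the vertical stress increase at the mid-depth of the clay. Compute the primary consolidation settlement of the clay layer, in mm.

Mid-depth of clay below the footing base: z = 2.9 + 2.8/2 = 4.3 m.
Stress increase at mid-clay by the 2:1 spreading method:
Δσ = qBL/((B+z)(L+z)) = 237×4.8×8.7/((4.8+4.3)(8.7+4.3)) = 83.661 kPa
Final effective stress: σ'_f = σ'_0 + Δσ = 95.7 + 83.661 = 179.36 kPa.
Normally consolidated clay, so the full stress increment lies on the virgin compression line:
S_c = C_c·H/(1+e₀)·log₁₀(σ'_f/σ'_0) = 0.42×2.8/(1+0.81)×log₁₀(179.36/95.7)
    = 0.64972 × 0.27281 = 0.1773 m

S_c ≈ 177 mm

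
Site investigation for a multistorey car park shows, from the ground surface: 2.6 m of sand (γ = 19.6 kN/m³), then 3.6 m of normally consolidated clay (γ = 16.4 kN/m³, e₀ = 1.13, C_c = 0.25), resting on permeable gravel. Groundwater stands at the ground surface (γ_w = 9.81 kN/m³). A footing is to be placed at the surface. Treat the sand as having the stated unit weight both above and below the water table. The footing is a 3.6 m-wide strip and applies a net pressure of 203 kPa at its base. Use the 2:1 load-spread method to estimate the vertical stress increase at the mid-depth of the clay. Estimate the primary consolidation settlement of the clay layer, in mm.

Mid-depth of clay below the ground surface: z = 2.6 + 3.6/2 = 4.4 m.
Total vertical stress at mid-clay: σ_v = 19.6×2.6 + 16.4×1.8 = 80.48 kPa.
Pore pressure: u = 9.81×(4.4 − 0) = 43.164 kPa.
Initial effective stress: σ'_0 = σ_v − u = 80.48 − 43.164 = 37.316 kPa.
Stress increase at mid-clay by the 2:1 spreading method:
Δσ = qB/(B+z) = 203×3.6/(3.6+4.4) = 91.35 kPa
Final effective stress: σ'_f = σ'_0 + Δσ = 37.316 + 91.35 = 128.67 kPa.
Normally consolidated clay, so the full stress increment lies on the virgin compression line:
S_c = C_c·H/(1+e₀)·log₁₀(σ'_f/σ'_0) = 0.25×3.6/(1+1.13)×log₁₀(128.67/37.316)
    = 0.42254 × 0.53758 = 0.2271 m

S_c ≈ 227 mm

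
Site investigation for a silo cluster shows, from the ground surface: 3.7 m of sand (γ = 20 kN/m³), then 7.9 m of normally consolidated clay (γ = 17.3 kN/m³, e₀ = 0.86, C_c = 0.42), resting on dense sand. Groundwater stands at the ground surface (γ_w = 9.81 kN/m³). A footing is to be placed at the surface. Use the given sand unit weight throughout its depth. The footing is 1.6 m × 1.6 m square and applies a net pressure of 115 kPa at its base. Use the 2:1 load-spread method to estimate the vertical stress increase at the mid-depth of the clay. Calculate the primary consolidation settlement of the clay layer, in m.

S_c ≈ 0.0386 m

Mid-depth of clay below the ground surface: z = 3.7 + 7.9/2 = 7.65 m.
Total vertical stress at mid-clay: σ_v = 20×3.7 + 17.3×3.95 = 142.34 kPa.
Pore pressure: u = 9.81×(7.65 − 0) = 75.047 kPa.
Initial effective stress: σ'_0 = σ_v − u = 142.34 − 75.047 = 67.293 kPa.
Stress increase at mid-clay by the 2:1 spreading method:
Δσ = qBL/((B+z)(L+z)) = 115×1.6×1.6/((1.6+7.65)(1.6+7.65)) = 3.4408 kPa
Final effective stress: σ'_f = σ'_0 + Δσ = 67.293 + 3.4408 = 70.734 kPa.
Normally consolidated clay, so the full stress increment lies on the virgin compression line:
S_c = C_c·H/(1+e₀)·log₁₀(σ'_f/σ'_0) = 0.42×7.9/(1+0.86)×log₁₀(70.734/67.293)
    = 1.7839 × 0.021658 = 0.03864 m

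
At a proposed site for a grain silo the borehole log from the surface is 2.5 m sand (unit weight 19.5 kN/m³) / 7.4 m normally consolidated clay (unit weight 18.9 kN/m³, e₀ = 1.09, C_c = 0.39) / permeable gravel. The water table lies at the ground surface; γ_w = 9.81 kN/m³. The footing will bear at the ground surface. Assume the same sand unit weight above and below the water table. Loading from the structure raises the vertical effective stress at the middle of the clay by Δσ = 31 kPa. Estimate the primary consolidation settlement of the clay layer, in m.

Mid-depth of clay below the ground surface: z = 2.5 + 7.4/2 = 6.2 m.
Total vertical stress at mid-clay: σ_v = 19.5×2.5 + 18.9×3.7 = 118.68 kPa.
Pore pressure: u = 9.81×(6.2 − 0) = 60.822 kPa.
Initial effective stress: σ'_0 = σ_v − u = 118.68 − 60.822 = 57.858 kPa.
Final effective stress: σ'_f = σ'_0 + Δσ = 57.858 + 31 = 88.858 kPa.
Normally consolidated clay, so the full stress increment lies on the virgin compression line:
S_c = C_c·H/(1+e₀)·log₁₀(σ'_f/σ'_0) = 0.39×7.4/(1+1.09)×log₁₀(88.858/57.858)
    = 1.3809 × 0.18633 = 0.2573 m

S_c ≈ 0.257 m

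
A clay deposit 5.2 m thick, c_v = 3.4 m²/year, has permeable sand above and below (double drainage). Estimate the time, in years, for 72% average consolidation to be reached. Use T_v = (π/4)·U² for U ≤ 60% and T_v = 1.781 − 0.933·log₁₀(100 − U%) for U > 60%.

t ≈ 0.857 years

Drainage path length: H_d = H/2 = 2.6 m (double drainage).
U > 60%: T_v = 1.781 − 0.933·log₁₀(100 − 72) = 0.4308.
t = T_v·H_d²/c_v = 0.4308×2.6²/3.4 = 0.8565 years.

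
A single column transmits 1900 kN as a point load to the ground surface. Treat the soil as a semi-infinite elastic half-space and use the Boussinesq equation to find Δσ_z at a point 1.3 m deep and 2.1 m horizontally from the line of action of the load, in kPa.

Δσ_z ≈ 21.7 kPa

Boussinesq vertical stress below a point load on an elastic half-space:
Δσ_z = 3P/(2πz²) · [1 + (r/z)²]^(−5/2)
r/z = 2.1/1.3 = 1.6154; [1+(r/z)²]^(−5/2) = 0.040401.
Δσ_z = 3×1900/(2π×1.3²) × 0.040401 = 536.79 × 0.040401 = 21.69 kPa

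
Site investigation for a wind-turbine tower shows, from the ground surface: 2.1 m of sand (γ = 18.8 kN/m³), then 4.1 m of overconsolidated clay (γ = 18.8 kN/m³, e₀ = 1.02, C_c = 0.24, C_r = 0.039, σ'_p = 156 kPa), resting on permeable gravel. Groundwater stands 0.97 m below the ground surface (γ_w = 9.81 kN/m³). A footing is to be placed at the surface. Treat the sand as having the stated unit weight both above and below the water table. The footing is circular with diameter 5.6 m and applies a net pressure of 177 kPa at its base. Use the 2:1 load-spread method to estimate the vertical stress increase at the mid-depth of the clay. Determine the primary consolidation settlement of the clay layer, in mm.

Mid-depth of clay below the ground surface: z = 2.1 + 4.1/2 = 4.15 m.
Total vertical stress at mid-clay: σ_v = 18.8×2.1 + 18.8×2.05 = 78.02 kPa.
Pore pressure: u = 9.81×(4.15 − 0.97) = 31.196 kPa.
Initial effective stress: σ'_0 = σ_v − u = 78.02 − 31.196 = 46.824 kPa.
Stress increase at mid-clay by the 2:1 spreading method:
Δσ ≈ qD²/(D+z)² = 177×5.6²/(5.6+4.15)² = 58.39 kPa
Final effective stress: σ'_f = 46.824 + 58.39 = 105.21 kPa.
σ'_f = 105.21 ≤ σ'_p = 156 kPa, so the clay remains overconsolidated and only the recompression index applies:
S_c = C_r·H/(1+e₀)·log₁₀(σ'_f/σ'_0) = 0.039×4.1/2.02×log₁₀(105.21/46.824)
    = 0.079158 × 0.35159 = 0.02783 m

S_c ≈ 27.8 mm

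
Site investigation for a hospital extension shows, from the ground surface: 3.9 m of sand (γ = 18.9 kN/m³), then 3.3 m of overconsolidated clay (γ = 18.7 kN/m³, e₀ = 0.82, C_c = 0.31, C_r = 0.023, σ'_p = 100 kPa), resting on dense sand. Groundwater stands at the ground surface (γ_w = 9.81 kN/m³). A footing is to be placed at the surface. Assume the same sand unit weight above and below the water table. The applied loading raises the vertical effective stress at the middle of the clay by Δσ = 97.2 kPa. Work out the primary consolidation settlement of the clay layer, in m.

S_c ≈ 0.107 m

Mid-depth of clay below the ground surface: z = 3.9 + 3.3/2 = 5.55 m.
Total vertical stress at mid-clay: σ_v = 18.9×3.9 + 18.7×1.65 = 104.56 kPa.
Pore pressure: u = 9.81×(5.55 − 0) = 54.446 kPa.
Initial effective stress: σ'_0 = σ_v − u = 104.56 − 54.446 = 50.114 kPa.
Final effective stress: σ'_f = 50.114 + 97.2 = 147.31 kPa.
σ'_f = 147.31 > σ'_p = 100 kPa, so the stress path crosses the preconsolidation pressure — recompression up to σ'_p, then virgin compression beyond:
S_c = H/(1+e₀)·[C_r·log₁₀(σ'_p/σ'_0) + C_c·log₁₀(σ'_f/σ'_p)]
    = 3.3/1.82 × [0.023×log₁₀(100/50.114) + 0.31×log₁₀(147.31/100)]
    = 1.8132 × [0.0069009 + 0.052152] = 0.1071 m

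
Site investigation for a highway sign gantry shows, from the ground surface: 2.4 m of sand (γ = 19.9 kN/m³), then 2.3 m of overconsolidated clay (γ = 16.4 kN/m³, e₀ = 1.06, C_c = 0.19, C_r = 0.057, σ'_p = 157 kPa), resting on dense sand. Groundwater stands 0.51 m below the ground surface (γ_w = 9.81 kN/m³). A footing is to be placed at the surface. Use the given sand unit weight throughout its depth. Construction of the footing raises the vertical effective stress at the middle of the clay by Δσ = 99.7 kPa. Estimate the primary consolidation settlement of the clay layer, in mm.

Mid-depth of clay below the ground surface: z = 2.4 + 2.3/2 = 3.55 m.
Total vertical stress at mid-clay: σ_v = 19.9×2.4 + 16.4×1.15 = 66.62 kPa.
Pore pressure: u = 9.81×(3.55 − 0.51) = 29.822 kPa.
Initial effective stress: σ'_0 = σ_v − u = 66.62 − 29.822 = 36.798 kPa.
Final effective stress: σ'_f = 36.798 + 99.7 = 136.5 kPa.
σ'_f = 136.5 ≤ σ'_p = 157 kPa, so the clay remains overconsolidated and only the recompression index applies:
S_c = C_r·H/(1+e₀)·log₁₀(σ'_f/σ'_0) = 0.057×2.3/2.06×log₁₀(136.5/36.798)
    = 0.063641 × 0.56931 = 0.03623 m

S_c ≈ 36.2 mm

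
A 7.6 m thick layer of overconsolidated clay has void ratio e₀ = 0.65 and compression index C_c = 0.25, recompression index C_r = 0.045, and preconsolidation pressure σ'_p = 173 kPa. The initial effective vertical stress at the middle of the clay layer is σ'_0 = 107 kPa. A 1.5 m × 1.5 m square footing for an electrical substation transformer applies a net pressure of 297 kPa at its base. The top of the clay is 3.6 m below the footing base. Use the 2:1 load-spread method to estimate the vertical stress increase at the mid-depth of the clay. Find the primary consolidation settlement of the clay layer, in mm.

Mid-depth of clay below the footing base: z = 3.6 + 7.6/2 = 7.4 m.
Stress increase at mid-clay by the 2:1 spreading method:
Δσ = qBL/((B+z)(L+z)) = 297×1.5×1.5/((1.5+7.4)(1.5+7.4)) = 8.4364 kPa
Final effective stress: σ'_f = 107 + 8.4364 = 115.44 kPa.
σ'_f = 115.44 ≤ σ'_p = 173 kPa, so the clay remains overconsolidated and only the recompression index applies:
S_c = C_r·H/(1+e₀)·log₁₀(σ'_f/σ'_0) = 0.045×7.6/1.65×log₁₀(115.44/107)
    = 0.20727 × 0.032973 = 0.006834 m

S_c ≈ 6.83 mm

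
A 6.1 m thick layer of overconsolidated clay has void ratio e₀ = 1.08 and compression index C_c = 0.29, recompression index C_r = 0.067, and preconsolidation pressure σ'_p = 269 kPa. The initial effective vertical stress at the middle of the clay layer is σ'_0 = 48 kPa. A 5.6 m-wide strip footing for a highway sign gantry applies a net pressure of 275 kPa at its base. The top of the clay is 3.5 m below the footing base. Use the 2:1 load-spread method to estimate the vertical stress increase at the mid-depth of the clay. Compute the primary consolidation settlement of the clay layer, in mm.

Mid-depth of clay below the footing base: z = 3.5 + 6.1/2 = 6.55 m.
Stress increase at mid-clay by the 2:1 spreading method:
Δσ = qB/(B+z) = 275×5.6/(5.6+6.55) = 126.75 kPa
Final effective stress: σ'_f = 48 + 126.75 = 174.75 kPa.
σ'_f = 174.75 ≤ σ'_p = 269 kPa, so the clay remains overconsolidated and only the recompression index applies:
S_c = C_r·H/(1+e₀)·log₁₀(σ'_f/σ'_0) = 0.067×6.1/2.08×log₁₀(174.75/48)
    = 0.19649 × 0.56118 = 0.1103 m

S_c ≈ 110 mm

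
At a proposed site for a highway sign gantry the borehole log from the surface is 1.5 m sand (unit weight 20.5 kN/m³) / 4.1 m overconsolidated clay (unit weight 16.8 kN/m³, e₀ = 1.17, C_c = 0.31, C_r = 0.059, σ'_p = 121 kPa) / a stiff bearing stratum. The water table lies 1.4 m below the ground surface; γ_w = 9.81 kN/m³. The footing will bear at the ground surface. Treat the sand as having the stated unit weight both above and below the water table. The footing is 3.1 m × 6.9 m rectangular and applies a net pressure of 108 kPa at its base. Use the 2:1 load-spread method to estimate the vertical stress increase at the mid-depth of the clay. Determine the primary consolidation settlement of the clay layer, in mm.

S_c ≈ 27.2 mm

Mid-depth of clay below the ground surface: z = 1.5 + 4.1/2 = 3.55 m.
Total vertical stress at mid-clay: σ_v = 20.5×1.5 + 16.8×2.05 = 65.19 kPa.
Pore pressure: u = 9.81×(3.55 − 1.4) = 21.091 kPa.
Initial effective stress: σ'_0 = σ_v − u = 65.19 − 21.091 = 44.099 kPa.
Stress increase at mid-clay by the 2:1 spreading method:
Δσ = qBL/((B+z)(L+z)) = 108×3.1×6.9/((3.1+3.55)(6.9+3.55)) = 33.243 kPa
Final effective stress: σ'_f = 44.099 + 33.243 = 77.342 kPa.
σ'_f = 77.342 ≤ σ'_p = 121 kPa, so the clay remains overconsolidated and only the recompression index applies:
S_c = C_r·H/(1+e₀)·log₁₀(σ'_f/σ'_0) = 0.059×4.1/2.17×log₁₀(77.342/44.099)
    = 0.11147 × 0.24399 = 0.0272 m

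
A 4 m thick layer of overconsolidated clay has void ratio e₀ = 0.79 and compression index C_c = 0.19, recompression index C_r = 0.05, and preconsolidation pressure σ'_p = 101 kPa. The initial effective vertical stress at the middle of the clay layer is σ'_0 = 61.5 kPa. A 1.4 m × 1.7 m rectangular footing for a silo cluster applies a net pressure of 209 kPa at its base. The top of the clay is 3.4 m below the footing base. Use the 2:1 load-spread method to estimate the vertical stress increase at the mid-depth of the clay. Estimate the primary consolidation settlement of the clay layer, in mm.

S_c ≈ 7.52 mm

Mid-depth of clay below the footing base: z = 3.4 + 4/2 = 5.4 m.
Stress increase at mid-clay by the 2:1 spreading method:
Δσ = qBL/((B+z)(L+z)) = 209×1.4×1.7/((1.4+5.4)(1.7+5.4)) = 10.303 kPa
Final effective stress: σ'_f = 61.5 + 10.303 = 71.803 kPa.
σ'_f = 71.803 ≤ σ'_p = 101 kPa, so the clay remains overconsolidated and only the recompression index applies:
S_c = C_r·H/(1+e₀)·log₁₀(σ'_f/σ'_0) = 0.05×4/1.79×log₁₀(71.803/61.5)
    = 0.11173 × 0.067267 = 0.007516 m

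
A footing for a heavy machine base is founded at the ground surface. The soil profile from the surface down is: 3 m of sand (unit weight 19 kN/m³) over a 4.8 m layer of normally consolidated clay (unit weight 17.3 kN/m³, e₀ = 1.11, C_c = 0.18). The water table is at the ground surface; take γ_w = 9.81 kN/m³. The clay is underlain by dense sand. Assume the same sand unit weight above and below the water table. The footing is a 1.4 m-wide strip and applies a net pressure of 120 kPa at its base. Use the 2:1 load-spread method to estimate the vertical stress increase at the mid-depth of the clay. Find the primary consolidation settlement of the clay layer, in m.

Mid-depth of clay below the ground surface: z = 3 + 4.8/2 = 5.4 m.
Total vertical stress at mid-clay: σ_v = 19×3 + 17.3×2.4 = 98.52 kPa.
Pore pressure: u = 9.81×(5.4 − 0) = 52.974 kPa.
Initial effective stress: σ'_0 = σ_v − u = 98.52 − 52.974 = 45.546 kPa.
Stress increase at mid-clay by the 2:1 spreading method:
Δσ = qB/(B+z) = 120×1.4/(1.4+5.4) = 24.706 kPa
Final effective stress: σ'_f = σ'_0 + Δσ = 45.546 + 24.706 = 70.252 kPa.
Normally consolidated clay, so the full stress increment lies on the virgin compression line:
S_c = C_c·H/(1+e₀)·log₁₀(σ'_f/σ'_0) = 0.18×4.8/(1+1.11)×log₁₀(70.252/45.546)
    = 0.40948 × 0.18821 = 0.07707 m

S_c ≈ 0.0771 m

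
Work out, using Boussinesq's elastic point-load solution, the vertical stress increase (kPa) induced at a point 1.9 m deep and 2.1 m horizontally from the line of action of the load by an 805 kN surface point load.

Δσ_z ≈ 14.5 kPa

Boussinesq vertical stress below a point load on an elastic half-space:
Δσ_z = 3P/(2πz²) · [1 + (r/z)²]^(−5/2)
r/z = 2.1/1.9 = 1.1053; [1+(r/z)²]^(−5/2) = 0.13594.
Δσ_z = 3×805/(2π×1.9²) × 0.13594 = 106.47 × 0.13594 = 14.47 kPa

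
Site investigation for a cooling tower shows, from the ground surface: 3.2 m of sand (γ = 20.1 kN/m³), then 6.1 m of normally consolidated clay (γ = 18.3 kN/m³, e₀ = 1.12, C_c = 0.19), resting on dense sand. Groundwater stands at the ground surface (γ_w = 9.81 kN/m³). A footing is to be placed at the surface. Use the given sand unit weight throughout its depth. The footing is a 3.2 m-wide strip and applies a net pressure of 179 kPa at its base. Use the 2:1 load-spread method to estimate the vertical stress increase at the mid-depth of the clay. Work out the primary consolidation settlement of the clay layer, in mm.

Mid-depth of clay below the ground surface: z = 3.2 + 6.1/2 = 6.25 m.
Total vertical stress at mid-clay: σ_v = 20.1×3.2 + 18.3×3.05 = 120.14 kPa.
Pore pressure: u = 9.81×(6.25 − 0) = 61.312 kPa.
Initial effective stress: σ'_0 = σ_v − u = 120.14 − 61.312 = 58.828 kPa.
Stress increase at mid-clay by the 2:1 spreading method:
Δσ = qB/(B+z) = 179×3.2/(3.2+6.25) = 60.614 kPa
Final effective stress: σ'_f = σ'_0 + Δσ = 58.828 + 60.614 = 119.44 kPa.
Normally consolidated clay, so the full stress increment lies on the virgin compression line:
S_c = C_c·H/(1+e₀)·log₁₀(σ'_f/σ'_0) = 0.19×6.1/(1+1.12)×log₁₀(119.44/58.828)
    = 0.5467 × 0.30757 = 0.1681 m

S_c ≈ 168 mm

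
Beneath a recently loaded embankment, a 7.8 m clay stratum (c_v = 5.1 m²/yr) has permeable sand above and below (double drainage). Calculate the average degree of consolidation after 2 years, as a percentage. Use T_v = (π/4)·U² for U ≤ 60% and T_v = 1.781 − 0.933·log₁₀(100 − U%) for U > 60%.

Drainage path length: H_d = H/2 = 3.9 m (double drainage).
T_v = c_v·t/H_d² = 5.1×2/3.9² = 0.67061.
T_v = 0.67061 corresponds to the U > 60% branch:
U = 1 − 10^((1.781 − T_v)/0.933)/100 = 0.8451

U ≈ 84.5 %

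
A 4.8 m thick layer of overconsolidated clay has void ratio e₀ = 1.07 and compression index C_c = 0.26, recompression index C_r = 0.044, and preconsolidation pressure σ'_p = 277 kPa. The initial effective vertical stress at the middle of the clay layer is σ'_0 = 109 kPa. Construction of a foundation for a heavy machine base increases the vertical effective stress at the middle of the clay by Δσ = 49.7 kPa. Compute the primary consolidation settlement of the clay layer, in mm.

Final effective stress: σ'_f = 109 + 49.7 = 158.7 kPa.
σ'_f = 158.7 ≤ σ'_p = 277 kPa, so the clay remains overconsolidated and only the recompression index applies:
S_c = C_r·H/(1+e₀)·log₁₀(σ'_f/σ'_0) = 0.044×4.8/2.07×log₁₀(158.7/109)
    = 0.10203 × 0.16315 = 0.01665 m

S_c ≈ 16.6 mm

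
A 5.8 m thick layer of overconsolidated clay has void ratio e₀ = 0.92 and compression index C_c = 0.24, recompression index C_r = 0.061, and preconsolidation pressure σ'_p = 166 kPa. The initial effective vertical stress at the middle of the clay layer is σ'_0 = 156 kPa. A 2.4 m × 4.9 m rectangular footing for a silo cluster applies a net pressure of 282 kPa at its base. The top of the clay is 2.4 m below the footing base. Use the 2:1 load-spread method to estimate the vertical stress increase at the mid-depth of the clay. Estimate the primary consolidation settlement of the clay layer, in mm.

S_c ≈ 60.8 mm

Mid-depth of clay below the footing base: z = 2.4 + 5.8/2 = 5.3 m.
Stress increase at mid-clay by the 2:1 spreading method:
Δσ = qBL/((B+z)(L+z)) = 282×2.4×4.9/((2.4+5.3)(4.9+5.3)) = 42.225 kPa
Final effective stress: σ'_f = 156 + 42.225 = 198.22 kPa.
σ'_f = 198.22 > σ'_p = 166 kPa, so the stress path crosses the preconsolidation pressure — recompression up to σ'_p, then virgin compression beyond:
S_c = H/(1+e₀)·[C_r·log₁₀(σ'_p/σ'_0) + C_c·log₁₀(σ'_f/σ'_p)]
    = 5.8/1.92 × [0.061×log₁₀(166/156) + 0.24×log₁₀(198.22/166)]
    = 3.0208 × [0.001646 + 0.018489] = 0.06082 m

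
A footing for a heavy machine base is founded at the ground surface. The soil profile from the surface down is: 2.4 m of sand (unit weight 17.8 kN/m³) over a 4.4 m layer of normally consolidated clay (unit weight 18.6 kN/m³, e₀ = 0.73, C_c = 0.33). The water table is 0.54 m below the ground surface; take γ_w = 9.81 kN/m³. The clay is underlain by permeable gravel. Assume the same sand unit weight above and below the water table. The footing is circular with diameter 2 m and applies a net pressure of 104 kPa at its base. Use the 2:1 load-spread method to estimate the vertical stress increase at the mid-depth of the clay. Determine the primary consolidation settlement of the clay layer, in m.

S_c ≈ 0.0719 m

Mid-depth of clay below the ground surface: z = 2.4 + 4.4/2 = 4.6 m.
Total vertical stress at mid-clay: σ_v = 17.8×2.4 + 18.6×2.2 = 83.64 kPa.
Pore pressure: u = 9.81×(4.6 − 0.54) = 39.829 kPa.
Initial effective stress: σ'_0 = σ_v − u = 83.64 − 39.829 = 43.811 kPa.
Stress increase at mid-clay by the 2:1 spreading method:
Δσ ≈ qD²/(D+z)² = 104×2²/(2+4.6)² = 9.55 kPa
Final effective stress: σ'_f = σ'_0 + Δσ = 43.811 + 9.55 = 53.361 kPa.
Normally consolidated clay, so the full stress increment lies on the virgin compression line:
S_c = C_c·H/(1+e₀)·log₁₀(σ'_f/σ'_0) = 0.33×4.4/(1+0.73)×log₁₀(53.361/43.811)
    = 0.83931 × 0.085641 = 0.07188 m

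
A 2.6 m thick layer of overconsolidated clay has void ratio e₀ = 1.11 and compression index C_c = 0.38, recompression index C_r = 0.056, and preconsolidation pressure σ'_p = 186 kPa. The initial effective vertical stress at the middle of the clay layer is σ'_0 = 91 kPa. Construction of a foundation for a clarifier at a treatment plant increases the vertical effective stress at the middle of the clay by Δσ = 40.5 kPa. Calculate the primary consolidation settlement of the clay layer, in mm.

Final effective stress: σ'_f = 91 + 40.5 = 131.5 kPa.
σ'_f = 131.5 ≤ σ'_p = 186 kPa, so the clay remains overconsolidated and only the recompression index applies:
S_c = C_r·H/(1+e₀)·log₁₀(σ'_f/σ'_0) = 0.056×2.6/2.11×log₁₀(131.5/91)
    = 0.069003 × 0.15988 = 0.01103 m

S_c ≈ 11 mm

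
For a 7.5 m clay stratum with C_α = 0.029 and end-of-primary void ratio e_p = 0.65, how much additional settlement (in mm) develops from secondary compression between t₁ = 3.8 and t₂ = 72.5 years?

S_s ≈ 169 mm

Secondary compression: S_s = C_α·H/(1+e_p)·log₁₀(t₂/t₁)
S_s = 0.029×7.5/(1+0.65)×log₁₀(72.5/3.8)
    = 0.1318 × 1.281 = 0.1688 m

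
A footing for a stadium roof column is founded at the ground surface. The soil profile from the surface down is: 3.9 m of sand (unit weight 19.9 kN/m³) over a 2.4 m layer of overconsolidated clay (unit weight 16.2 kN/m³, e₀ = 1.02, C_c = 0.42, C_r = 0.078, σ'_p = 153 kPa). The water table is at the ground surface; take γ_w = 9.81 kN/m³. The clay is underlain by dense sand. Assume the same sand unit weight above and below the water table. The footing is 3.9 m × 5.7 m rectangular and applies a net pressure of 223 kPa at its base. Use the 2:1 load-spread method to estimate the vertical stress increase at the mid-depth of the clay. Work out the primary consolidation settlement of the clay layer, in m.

Mid-depth of clay below the ground surface: z = 3.9 + 2.4/2 = 5.1 m.
Total vertical stress at mid-clay: σ_v = 19.9×3.9 + 16.2×1.2 = 97.05 kPa.
Pore pressure: u = 9.81×(5.1 − 0) = 50.031 kPa.
Initial effective stress: σ'_0 = σ_v − u = 97.05 − 50.031 = 47.019 kPa.
Stress increase at mid-clay by the 2:1 spreading method:
Δσ = qBL/((B+z)(L+z)) = 223×3.9×5.7/((3.9+5.1)(5.7+5.1)) = 51.001 kPa
Final effective stress: σ'_f = 47.019 + 51.001 = 98.02 kPa.
σ'_f = 98.02 ≤ σ'_p = 153 kPa, so the clay remains overconsolidated and only the recompression index applies:
S_c = C_r·H/(1+e₀)·log₁₀(σ'_f/σ'_0) = 0.078×2.4/2.02×log₁₀(98.02/47.019)
    = 0.092672 × 0.31904 = 0.02957 m

S_c ≈ 0.0296 m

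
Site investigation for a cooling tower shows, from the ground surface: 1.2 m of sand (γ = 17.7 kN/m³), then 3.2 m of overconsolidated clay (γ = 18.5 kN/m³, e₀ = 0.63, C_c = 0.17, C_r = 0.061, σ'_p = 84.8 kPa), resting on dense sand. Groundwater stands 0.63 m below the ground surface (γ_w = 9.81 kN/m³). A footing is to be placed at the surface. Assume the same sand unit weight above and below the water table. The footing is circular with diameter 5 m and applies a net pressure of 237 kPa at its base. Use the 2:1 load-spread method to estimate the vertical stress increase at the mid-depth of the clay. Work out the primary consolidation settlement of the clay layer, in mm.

S_c ≈ 113 mm

Mid-depth of clay below the ground surface: z = 1.2 + 3.2/2 = 2.8 m.
Total vertical stress at mid-clay: σ_v = 17.7×1.2 + 18.5×1.6 = 50.84 kPa.
Pore pressure: u = 9.81×(2.8 − 0.63) = 21.288 kPa.
Initial effective stress: σ'_0 = σ_v − u = 50.84 − 21.288 = 29.552 kPa.
Stress increase at mid-clay by the 2:1 spreading method:
Δσ ≈ qD²/(D+z)² = 237×5²/(5+2.8)² = 97.387 kPa
Final effective stress: σ'_f = 29.552 + 97.387 = 126.94 kPa.
σ'_f = 126.94 > σ'_p = 84.8 kPa, so the stress path crosses the preconsolidation pressure — recompression up to σ'_p, then virgin compression beyond:
S_c = H/(1+e₀)·[C_r·log₁₀(σ'_p/σ'_0) + C_c·log₁₀(σ'_f/σ'_p)]
    = 3.2/1.63 × [0.061×log₁₀(84.8/29.552) + 0.17×log₁₀(126.94/84.8)]
    = 1.9632 × [0.027926 + 0.029784] = 0.1133 m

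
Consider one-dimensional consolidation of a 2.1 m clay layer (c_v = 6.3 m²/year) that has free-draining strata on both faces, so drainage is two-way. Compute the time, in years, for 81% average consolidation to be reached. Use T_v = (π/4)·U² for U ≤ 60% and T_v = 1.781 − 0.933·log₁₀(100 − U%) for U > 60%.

Drainage path length: H_d = H/2 = 1.05 m (double drainage).
U > 60%: T_v = 1.781 − 0.933·log₁₀(100 − 81) = 0.58792.
t = T_v·H_d²/c_v = 0.58792×1.05²/6.3 = 0.1029 years.

t ≈ 0.103 years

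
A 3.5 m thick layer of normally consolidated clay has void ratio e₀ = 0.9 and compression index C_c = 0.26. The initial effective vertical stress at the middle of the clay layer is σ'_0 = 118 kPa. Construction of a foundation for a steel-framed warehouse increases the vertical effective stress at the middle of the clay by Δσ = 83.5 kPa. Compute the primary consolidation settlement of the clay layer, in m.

Final effective stress: σ'_f = σ'_0 + Δσ = 118 + 83.5 = 201.5 kPa.
Normally consolidated clay, so the full stress increment lies on the virgin compression line:
S_c = C_c·H/(1+e₀)·log₁₀(σ'_f/σ'_0) = 0.26×3.5/(1+0.9)×log₁₀(201.5/118)
    = 0.47895 × 0.23239 = 0.1113 m

S_c ≈ 0.111 m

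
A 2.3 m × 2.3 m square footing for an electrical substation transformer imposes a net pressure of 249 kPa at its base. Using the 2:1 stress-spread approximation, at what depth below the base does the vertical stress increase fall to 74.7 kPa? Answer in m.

2:1 spreading — at depth z the loaded area has grown by z in each plan dimension:
qB²/(B+z)² = Δσ_z ⇒ z = B(√(q/Δσ_z) − 1) = 2.3×(√(249/74.7) − 1) = 1.899 m

z ≈ 1.9 m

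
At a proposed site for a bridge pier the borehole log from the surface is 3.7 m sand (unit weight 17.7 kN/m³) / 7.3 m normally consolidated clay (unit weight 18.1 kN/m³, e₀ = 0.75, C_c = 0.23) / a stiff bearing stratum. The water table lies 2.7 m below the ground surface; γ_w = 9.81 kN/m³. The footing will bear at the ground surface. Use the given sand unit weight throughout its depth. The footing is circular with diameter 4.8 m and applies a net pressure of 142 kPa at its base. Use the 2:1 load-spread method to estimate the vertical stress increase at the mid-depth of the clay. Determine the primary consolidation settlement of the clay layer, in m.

S_c ≈ 0.0956 m

Mid-depth of clay below the ground surface: z = 3.7 + 7.3/2 = 7.35 m.
Total vertical stress at mid-clay: σ_v = 17.7×3.7 + 18.1×3.65 = 131.56 kPa.
Pore pressure: u = 9.81×(7.35 − 2.7) = 45.617 kPa.
Initial effective stress: σ'_0 = σ_v − u = 131.56 − 45.617 = 85.943 kPa.
Stress increase at mid-clay by the 2:1 spreading method:
Δσ ≈ qD²/(D+z)² = 142×4.8²/(4.8+7.35)² = 22.162 kPa
Final effective stress: σ'_f = σ'_0 + Δσ = 85.943 + 22.162 = 108.1 kPa.
Normally consolidated clay, so the full stress increment lies on the virgin compression line:
S_c = C_c·H/(1+e₀)·log₁₀(σ'_f/σ'_0) = 0.23×7.3/(1+0.75)×log₁₀(108.1/85.943)
    = 0.95943 × 0.099615 = 0.09557 m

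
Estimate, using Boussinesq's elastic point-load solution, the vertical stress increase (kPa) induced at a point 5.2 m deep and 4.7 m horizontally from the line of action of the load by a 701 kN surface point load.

Δσ_z ≈ 2.78 kPa

Boussinesq vertical stress below a point load on an elastic half-space:
Δσ_z = 3P/(2πz²) · [1 + (r/z)²]^(−5/2)
r/z = 4.7/5.2 = 0.90385; [1+(r/z)²]^(−5/2) = 0.22472.
Δσ_z = 3×701/(2π×5.2²) × 0.22472 = 12.378 × 0.22472 = 2.782 kPa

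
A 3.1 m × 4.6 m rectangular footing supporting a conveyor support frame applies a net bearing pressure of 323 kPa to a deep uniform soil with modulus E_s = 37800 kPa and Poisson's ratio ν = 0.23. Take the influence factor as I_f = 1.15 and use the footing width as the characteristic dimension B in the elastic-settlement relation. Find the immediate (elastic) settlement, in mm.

S_e ≈ 28.9 mm

Immediate (elastic) settlement: S_e = q·B·(1−ν²)/E_s · I_f.
S_e = 323 × 3.1 × (1 − 0.23²) / 37800 × 1.15
    = 323 × 3.1 × 0.9471 / 37800 × 1.15
    = 0.02885 m = 28.85 mm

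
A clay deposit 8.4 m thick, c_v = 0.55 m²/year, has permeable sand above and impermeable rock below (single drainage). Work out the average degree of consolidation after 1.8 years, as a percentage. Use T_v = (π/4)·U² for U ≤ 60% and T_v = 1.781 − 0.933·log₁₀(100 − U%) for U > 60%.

Drainage path length: H_d = H = 8.4 m (single drainage).
T_v = c_v·t/H_d² = 0.55×1.8/8.4² = 0.014031.
T_v = 0.014031 corresponds to the U ≤ 60% branch:
U = √(4T_v/π) = 0.1337

U ≈ 13.4 %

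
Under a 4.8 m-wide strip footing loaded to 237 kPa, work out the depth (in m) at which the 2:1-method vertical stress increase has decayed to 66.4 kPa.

z ≈ 12.3 m

2:1 spreading — at depth z the loaded area has grown by z in each plan dimension:
qB/(B+z) = Δσ_z ⇒ z = qB/Δσ_z − B = 237×4.8/66.4 − 4.8 = 12.33 m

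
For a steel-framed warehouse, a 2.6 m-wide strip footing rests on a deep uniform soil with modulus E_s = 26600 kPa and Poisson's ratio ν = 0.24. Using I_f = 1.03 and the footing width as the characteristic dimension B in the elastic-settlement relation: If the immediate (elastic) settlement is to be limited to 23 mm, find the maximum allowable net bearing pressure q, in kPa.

q ≈ 242 kPa

S_e = q·B·(1−ν²)/E_s · I_f  ⇒  q = S_e·E_s / (B·(1−ν²)·I_f).
q = 0.023 × 26600 / (2.6 × 0.9424 × 1.03) = 242.4 kPa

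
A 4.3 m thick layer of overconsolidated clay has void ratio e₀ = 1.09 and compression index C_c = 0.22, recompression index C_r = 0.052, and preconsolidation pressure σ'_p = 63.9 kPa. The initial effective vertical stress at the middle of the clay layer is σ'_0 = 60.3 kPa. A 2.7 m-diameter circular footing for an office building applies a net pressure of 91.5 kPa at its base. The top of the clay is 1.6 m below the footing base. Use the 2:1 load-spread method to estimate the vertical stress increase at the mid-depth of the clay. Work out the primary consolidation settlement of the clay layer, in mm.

S_c ≈ 37.6 mm

Mid-depth of clay below the footing base: z = 1.6 + 4.3/2 = 3.75 m.
Stress increase at mid-clay by the 2:1 spreading method:
Δσ ≈ qD²/(D+z)² = 91.5×2.7²/(2.7+3.75)² = 16.034 kPa
Final effective stress: σ'_f = 60.3 + 16.034 = 76.334 kPa.
σ'_f = 76.334 > σ'_p = 63.9 kPa, so the stress path crosses the preconsolidation pressure — recompression up to σ'_p, then virgin compression beyond:
S_c = H/(1+e₀)·[C_r·log₁₀(σ'_p/σ'_0) + C_c·log₁₀(σ'_f/σ'_p)]
    = 4.3/2.09 × [0.052×log₁₀(63.9/60.3) + 0.22×log₁₀(76.334/63.9)]
    = 2.0574 × [0.0013095 + 0.016988] = 0.03765 m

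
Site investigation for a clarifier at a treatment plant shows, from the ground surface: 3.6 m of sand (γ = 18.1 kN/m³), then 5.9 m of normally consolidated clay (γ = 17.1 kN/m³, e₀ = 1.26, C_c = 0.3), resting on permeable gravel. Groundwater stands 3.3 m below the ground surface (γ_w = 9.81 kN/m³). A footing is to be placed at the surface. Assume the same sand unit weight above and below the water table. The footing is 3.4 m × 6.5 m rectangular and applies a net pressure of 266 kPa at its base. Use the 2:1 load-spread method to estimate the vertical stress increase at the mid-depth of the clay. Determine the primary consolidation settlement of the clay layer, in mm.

S_c ≈ 147 mm

Mid-depth of clay below the ground surface: z = 3.6 + 5.9/2 = 6.55 m.
Total vertical stress at mid-clay: σ_v = 18.1×3.6 + 17.1×2.95 = 115.61 kPa.
Pore pressure: u = 9.81×(6.55 − 3.3) = 31.883 kPa.
Initial effective stress: σ'_0 = σ_v − u = 115.61 − 31.883 = 83.727 kPa.
Stress increase at mid-clay by the 2:1 spreading method:
Δσ = qBL/((B+z)(L+z)) = 266×3.4×6.5/((3.4+6.55)(6.5+6.55)) = 45.273 kPa
Final effective stress: σ'_f = σ'_0 + Δσ = 83.727 + 45.273 = 129 kPa.
Normally consolidated clay, so the full stress increment lies on the virgin compression line:
S_c = C_c·H/(1+e₀)·log₁₀(σ'_f/σ'_0) = 0.3×5.9/(1+1.26)×log₁₀(129/83.727)
    = 0.78319 × 0.18772 = 0.147 m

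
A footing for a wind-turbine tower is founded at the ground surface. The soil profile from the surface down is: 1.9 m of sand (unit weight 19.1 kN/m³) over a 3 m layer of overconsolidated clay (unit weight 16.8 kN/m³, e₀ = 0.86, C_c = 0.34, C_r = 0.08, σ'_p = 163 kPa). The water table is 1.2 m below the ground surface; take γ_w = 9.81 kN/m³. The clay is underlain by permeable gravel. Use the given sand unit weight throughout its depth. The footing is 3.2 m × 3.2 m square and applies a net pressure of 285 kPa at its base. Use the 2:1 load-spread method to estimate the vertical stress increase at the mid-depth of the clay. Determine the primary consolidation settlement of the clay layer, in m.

Mid-depth of clay below the ground surface: z = 1.9 + 3/2 = 3.4 m.
Total vertical stress at mid-clay: σ_v = 19.1×1.9 + 16.8×1.5 = 61.49 kPa.
Pore pressure: u = 9.81×(3.4 − 1.2) = 21.582 kPa.
Initial effective stress: σ'_0 = σ_v − u = 61.49 − 21.582 = 39.908 kPa.
Stress increase at mid-clay by the 2:1 spreading method:
Δσ = qBL/((B+z)(L+z)) = 285×3.2×3.2/((3.2+3.4)(3.2+3.4)) = 66.997 kPa
Final effective stress: σ'_f = 39.908 + 66.997 = 106.91 kPa.
σ'_f = 106.91 ≤ σ'_p = 163 kPa, so the clay remains overconsolidated and only the recompression index applies:
S_c = C_r·H/(1+e₀)·log₁₀(σ'_f/σ'_0) = 0.08×3/1.86×log₁₀(106.91/39.908)
    = 0.12903 × 0.42796 = 0.05522 m

S_c ≈ 0.0552 m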